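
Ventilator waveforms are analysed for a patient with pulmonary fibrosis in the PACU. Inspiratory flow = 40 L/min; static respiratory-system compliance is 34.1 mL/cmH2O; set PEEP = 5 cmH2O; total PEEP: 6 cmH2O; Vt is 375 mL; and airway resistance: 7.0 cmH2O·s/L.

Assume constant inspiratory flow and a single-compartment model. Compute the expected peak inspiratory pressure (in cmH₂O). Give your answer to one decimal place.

Flow: 40 L/min ÷ 60 = 0.6667 L/s.
Total PEEP = 6 cmH2O (set 5 + intrinsic 1); this is the baseline alveolar pressure.
Equation of motion (constant flow): PIP = Vt/C + R·V̇ + PEEP.
PIP = 375/34.1 + 7.0×0.6667 + 6 = 10.997 + 4.667 + 6 = 21.664 cmH2O.

21.7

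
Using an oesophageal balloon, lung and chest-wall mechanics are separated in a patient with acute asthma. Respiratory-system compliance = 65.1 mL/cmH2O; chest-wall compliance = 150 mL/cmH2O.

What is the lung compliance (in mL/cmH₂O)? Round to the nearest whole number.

115

1/CL = 1/Crs − 1/Ccw.
1/CL = 1/65.1 − 1/150 = 0.008694.
CL = 115.02 mL/cmH2O.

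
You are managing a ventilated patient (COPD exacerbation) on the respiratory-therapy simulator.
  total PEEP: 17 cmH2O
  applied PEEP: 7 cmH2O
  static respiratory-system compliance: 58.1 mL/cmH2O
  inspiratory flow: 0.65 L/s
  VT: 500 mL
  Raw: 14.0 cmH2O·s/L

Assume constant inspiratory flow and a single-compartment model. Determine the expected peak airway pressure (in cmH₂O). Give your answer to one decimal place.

Total PEEP = 17 cmH2O (set 7 + intrinsic 10); this is the baseline alveolar pressure.
Equation of motion (constant flow): PIP = Vt/C + R·V̇ + PEEP.
PIP = 500/58.1 + 14.0×0.65 + 17 = 8.606 + 9.1 + 17 = 34.706 cmH2O.

34.7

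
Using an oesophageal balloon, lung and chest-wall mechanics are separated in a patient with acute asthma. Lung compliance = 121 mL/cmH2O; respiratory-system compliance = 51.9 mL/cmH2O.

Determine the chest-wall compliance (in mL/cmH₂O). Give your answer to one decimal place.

90.9

1/Ccw = 1/Crs − 1/CL.
1/Ccw = 1/51.9 − 1/121 = 0.011.
Ccw = 90.909 mL/cmH2O.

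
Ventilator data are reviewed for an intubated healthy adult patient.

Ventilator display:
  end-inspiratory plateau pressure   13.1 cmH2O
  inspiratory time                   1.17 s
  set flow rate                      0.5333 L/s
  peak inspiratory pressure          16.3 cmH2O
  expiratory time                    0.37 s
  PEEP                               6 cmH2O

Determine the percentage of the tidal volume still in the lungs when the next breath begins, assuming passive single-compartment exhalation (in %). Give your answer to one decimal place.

Vt = flow × Ti = 0.5333 L/s × 1.17 s × 1000 mL/L = 623.96 mL.
R = (PIP − Pplat)/V̇ = (16.3 − 13.1) / 0.5333 = 3.2/0.5333 = 6.0 cmH2O·s/L.
C = Vt/(Pplat − PEEP) = 623.96 / (13.1 − 6) = 623.96/7.1 = 87.882 mL/cmH2O.
τ = R × C = 6.0 × 0.08788 L/cmH2O = 0.5273 s.
Fraction remaining at end-expiration = e^(−Te/τ) = e^(−0.37/0.5273) = 0.4957 → 49.57%.

49.6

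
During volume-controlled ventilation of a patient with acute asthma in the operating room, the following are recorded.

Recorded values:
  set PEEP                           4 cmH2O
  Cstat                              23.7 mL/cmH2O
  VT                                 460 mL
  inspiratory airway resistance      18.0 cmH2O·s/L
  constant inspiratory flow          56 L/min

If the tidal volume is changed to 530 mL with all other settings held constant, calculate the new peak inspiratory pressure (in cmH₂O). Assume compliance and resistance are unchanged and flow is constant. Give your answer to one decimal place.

43.2

Flow: 56 L/min ÷ 60 = 0.9333 L/s.
PIP = Vt/C + R·V̇ + PEEP (constant-flow equation of motion).
Only the elastic term changes: ΔPIP = ΔVt / C = (530 − 460) / 23.7 = 2.954 cmH2O.
Original PIP = 460/23.7 + 18.0×0.9333 + 4 = 40.209 cmH2O; new PIP = 40.209 + (2.954) = 43.163 cmH2O.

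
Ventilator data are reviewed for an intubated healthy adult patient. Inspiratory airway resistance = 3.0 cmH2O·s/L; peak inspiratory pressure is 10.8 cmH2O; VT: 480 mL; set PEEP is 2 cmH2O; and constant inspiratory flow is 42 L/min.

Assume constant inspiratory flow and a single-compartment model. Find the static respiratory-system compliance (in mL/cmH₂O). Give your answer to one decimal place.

71.6

Flow: 42 L/min ÷ 60 = 0.7 L/s.
Equation of motion (constant flow): PIP = Vt/C + R·V̇ + PEEP.
Vt/C = PIP − R·V̇ − PEEP = 10.8 − 3.0×0.7 − 2 = 10.8 − 2.1 − 2 = 6.7 cmH2O.
C = Vt / 6.7 = 480 / 6.7 = 71.642 mL/cmH2O.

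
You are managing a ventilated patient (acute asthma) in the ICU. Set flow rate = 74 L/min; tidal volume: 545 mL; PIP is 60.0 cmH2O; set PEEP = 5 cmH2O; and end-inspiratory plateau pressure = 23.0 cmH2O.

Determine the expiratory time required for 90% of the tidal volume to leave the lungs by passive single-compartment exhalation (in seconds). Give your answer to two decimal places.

Flow: 74 L/min ÷ 60 = 1.2333 L/s.
R = (PIP − Pplat)/V̇ = (60.0 − 23.0) / 1.2333 = 37.0/1.2333 = 30.001 cmH2O·s/L.
C = Vt/(Pplat − PEEP) = 545.0 / (23.0 − 5) = 545.0/18.0 = 30.278 mL/cmH2O.
τ = R × C = 30.001 × 0.03028 L/cmH2O = 0.9084 s.
t = −τ·ln(1 − 0.90) = −0.9084·ln(0.1) = 2.092 s.

2.09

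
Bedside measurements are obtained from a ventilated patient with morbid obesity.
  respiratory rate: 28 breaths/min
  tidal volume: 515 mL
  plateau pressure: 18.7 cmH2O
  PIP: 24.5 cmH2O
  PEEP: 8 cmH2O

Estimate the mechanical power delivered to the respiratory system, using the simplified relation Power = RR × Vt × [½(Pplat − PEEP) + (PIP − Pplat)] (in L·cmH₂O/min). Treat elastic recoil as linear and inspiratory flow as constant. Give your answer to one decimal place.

160.8

Per-breath work = Vt × [½(Pplat−PEEP) + (PIP−Pplat)] = 0.515 × [0.5×10.7 + 5.8] = 0.515 × 11.15 = 5.742 L·cmH2O.
Power = 28 × 5.742 = 160.78 L·cmH2O/min.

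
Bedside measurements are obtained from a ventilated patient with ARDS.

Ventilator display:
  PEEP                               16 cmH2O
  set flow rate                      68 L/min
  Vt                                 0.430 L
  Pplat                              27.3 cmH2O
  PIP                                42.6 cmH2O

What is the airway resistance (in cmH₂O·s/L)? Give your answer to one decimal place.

13.5

Flow: 68 L/min ÷ 60 = 1.1333 L/s.
Raw = (PIP − Pplat) / flow = (42.6 − 27.3) / 1.1333 = 15.3 / 1.1333 = 13.5 cmH2O·s/L.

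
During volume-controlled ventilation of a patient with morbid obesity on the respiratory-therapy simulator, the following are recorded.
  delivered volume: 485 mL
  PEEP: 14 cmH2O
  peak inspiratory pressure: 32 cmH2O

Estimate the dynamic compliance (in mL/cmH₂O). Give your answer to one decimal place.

26.9

Dynamic compliance = Vt / (PIP − PEEP) = 485 / (32 − 14) = 485 / 18.0 = 26.944 mL/cmH2O.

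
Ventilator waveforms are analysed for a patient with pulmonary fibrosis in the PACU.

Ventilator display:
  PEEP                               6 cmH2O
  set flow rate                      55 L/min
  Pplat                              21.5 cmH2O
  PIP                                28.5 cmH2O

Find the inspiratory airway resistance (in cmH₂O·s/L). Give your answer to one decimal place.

Flow: 55 L/min ÷ 60 = 0.9167 L/s.
Raw = (PIP − Pplat) / flow = (28.5 − 21.5) / 0.9167 = 7.0 / 0.9167 = 7.636 cmH2O·s/L.

7.6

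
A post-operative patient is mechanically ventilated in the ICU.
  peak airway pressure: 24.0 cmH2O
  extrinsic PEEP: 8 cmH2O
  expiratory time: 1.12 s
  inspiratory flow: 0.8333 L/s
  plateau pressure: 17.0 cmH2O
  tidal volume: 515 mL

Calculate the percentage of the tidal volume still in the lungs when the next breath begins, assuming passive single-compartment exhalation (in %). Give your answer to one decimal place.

9.7

R = (PIP − Pplat)/V̇ = (24.0 − 17.0) / 0.8333 = 7.0/0.8333 = 8.4 cmH2O·s/L.
C = Vt/(Pplat − PEEP) = 515.0 / (17.0 − 8) = 515.0/9.0 = 57.222 mL/cmH2O.
τ = R × C = 8.4 × 0.05722 L/cmH2O = 0.4806 s.
Fraction remaining at end-expiration = e^(−Te/τ) = e^(−1.12/0.4806) = 0.09725 → 9.725%.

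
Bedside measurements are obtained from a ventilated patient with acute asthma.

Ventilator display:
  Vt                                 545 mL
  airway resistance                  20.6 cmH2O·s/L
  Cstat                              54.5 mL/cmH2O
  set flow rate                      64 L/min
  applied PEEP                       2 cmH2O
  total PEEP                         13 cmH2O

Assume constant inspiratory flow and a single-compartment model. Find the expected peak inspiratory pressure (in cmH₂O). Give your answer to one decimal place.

Flow: 64 L/min ÷ 60 = 1.0667 L/s.
Total PEEP = 13 cmH2O (set 2 + intrinsic 11); this is the baseline alveolar pressure.
Equation of motion (constant flow): PIP = Vt/C + R·V̇ + PEEP.
PIP = 545/54.5 + 20.6×1.0667 + 13 = 10.0 + 21.974 + 13 = 44.974 cmH2O.

45.0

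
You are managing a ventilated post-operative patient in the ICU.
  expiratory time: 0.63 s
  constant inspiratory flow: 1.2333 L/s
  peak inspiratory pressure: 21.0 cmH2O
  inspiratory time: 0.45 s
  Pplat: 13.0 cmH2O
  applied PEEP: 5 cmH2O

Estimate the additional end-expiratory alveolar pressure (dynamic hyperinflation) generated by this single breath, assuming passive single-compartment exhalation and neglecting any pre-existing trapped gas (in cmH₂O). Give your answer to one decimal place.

2.0

Vt = flow × Ti = 1.2333 L/s × 0.45 s × 1000 mL/L = 554.99 mL.
R = (PIP − Pplat)/V̇ = (21.0 − 13.0) / 1.2333 = 8.0/1.2333 = 6.487 cmH2O·s/L.
C = Vt/(Pplat − PEEP) = 554.99 / (13.0 − 5) = 554.99/8.0 = 69.374 mL/cmH2O.
τ = R × C = 6.487 × 0.06937 L/cmH2O = 0.45 s.
Fraction remaining = e^(−Te/τ) = e^(−0.63/0.45) = 0.2466; trapped volume = 554.99 × 0.2466 = 136.86 mL.
Additional alveolar pressure from trapping ≈ V_trapped / C = 136.86 / 69.374 = 1.973 cmH2O.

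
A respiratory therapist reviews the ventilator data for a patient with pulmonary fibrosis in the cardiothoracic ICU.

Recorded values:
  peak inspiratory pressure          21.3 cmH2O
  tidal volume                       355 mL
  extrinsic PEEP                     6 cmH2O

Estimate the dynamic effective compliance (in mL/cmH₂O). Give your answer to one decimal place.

Dynamic compliance = Vt / (PIP − PEEP) = 355 / (21.3 − 6) = 355 / 15.3 = 23.203 mL/cmH2O.

23.2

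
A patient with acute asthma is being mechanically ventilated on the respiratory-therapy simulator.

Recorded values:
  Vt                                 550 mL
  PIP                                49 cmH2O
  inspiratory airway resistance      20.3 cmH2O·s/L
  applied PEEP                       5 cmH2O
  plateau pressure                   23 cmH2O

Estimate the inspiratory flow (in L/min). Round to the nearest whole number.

77

flow = (PIP − Pplat) / Raw = (49 − 23) / 20.3 = 1.281 L/s × 60 = 76.86 L/min.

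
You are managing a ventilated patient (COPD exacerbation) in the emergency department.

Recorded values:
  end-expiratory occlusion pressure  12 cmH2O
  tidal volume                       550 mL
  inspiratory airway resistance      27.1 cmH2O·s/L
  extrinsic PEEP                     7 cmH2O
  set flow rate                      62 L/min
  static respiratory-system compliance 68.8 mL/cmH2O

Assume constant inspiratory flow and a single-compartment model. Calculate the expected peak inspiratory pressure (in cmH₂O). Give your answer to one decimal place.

Flow: 62 L/min ÷ 60 = 1.0333 L/s.
Total PEEP = 12 cmH2O (set 7 + intrinsic 5); this is the baseline alveolar pressure.
Equation of motion (constant flow): PIP = Vt/C + R·V̇ + PEEP.
PIP = 550/68.8 + 27.1×1.0333 + 12 = 7.994 + 28.002 + 12 = 47.996 cmH2O.

48.0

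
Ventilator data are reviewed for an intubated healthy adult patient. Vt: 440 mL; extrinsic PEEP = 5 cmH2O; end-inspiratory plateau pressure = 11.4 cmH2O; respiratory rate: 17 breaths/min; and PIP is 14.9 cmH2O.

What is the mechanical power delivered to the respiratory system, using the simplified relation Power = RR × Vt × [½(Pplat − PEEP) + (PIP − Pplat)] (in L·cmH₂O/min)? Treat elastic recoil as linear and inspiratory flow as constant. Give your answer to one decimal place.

50.1

Per-breath work = Vt × [½(Pplat−PEEP) + (PIP−Pplat)] = 0.440 × [0.5×6.4 + 3.5] = 0.440 × 6.7 = 2.948 L·cmH2O.
Power = 17 × 2.948 = 50.116 L·cmH2O/min.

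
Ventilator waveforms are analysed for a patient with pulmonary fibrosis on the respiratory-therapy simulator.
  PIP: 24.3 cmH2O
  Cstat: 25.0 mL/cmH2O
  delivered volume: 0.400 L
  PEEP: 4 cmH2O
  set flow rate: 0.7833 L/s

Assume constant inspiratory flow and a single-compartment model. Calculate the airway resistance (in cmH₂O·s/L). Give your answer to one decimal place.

Equation of motion (constant flow): PIP = Vt/C + R·V̇ + PEEP.
R·V̇ = PIP − Vt/C − PEEP = 24.3 − 400/25.0 − 4 = 24.3 − 16.0 − 4 = 4.3 cmH2O.
R = 4.3 / 0.7833 = 5.49 cmH2O·s/L.

5.5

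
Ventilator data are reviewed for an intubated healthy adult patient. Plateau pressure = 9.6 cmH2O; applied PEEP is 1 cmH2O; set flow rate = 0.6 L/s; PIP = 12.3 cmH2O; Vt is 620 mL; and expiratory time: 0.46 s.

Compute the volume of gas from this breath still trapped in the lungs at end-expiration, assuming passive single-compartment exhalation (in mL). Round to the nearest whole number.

R = (PIP − Pplat)/V̇ = (12.3 − 9.6) / 0.6 = 2.7/0.6 = 4.5 cmH2O·s/L.
C = Vt/(Pplat − PEEP) = 620.0 / (9.6 − 1) = 620.0/8.6 = 72.093 mL/cmH2O.
τ = R × C = 4.5 × 0.07209 L/cmH2O = 0.3244 s.
Fraction remaining = e^(−Te/τ) = e^(−0.46/0.3244) = 0.2422.
Trapped volume = 620.0 × 0.2422 = 150.16 mL.

150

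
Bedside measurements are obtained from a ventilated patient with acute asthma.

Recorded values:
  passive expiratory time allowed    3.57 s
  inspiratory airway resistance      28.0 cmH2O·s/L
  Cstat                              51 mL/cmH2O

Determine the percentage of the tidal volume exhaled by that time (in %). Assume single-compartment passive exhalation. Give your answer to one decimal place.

τ = R × C = 28.0 × 51 mL/cmH2O = 28.0 × 0.051 L/cmH2O = 1.428 s.
Passive exhalation: V(t)/V₀ = e^(−t/τ) = e^(−3.57/1.428) = 0.08208.
Fraction exhaled = 1 − 0.08208 = 0.9179 → 91.79%.

91.8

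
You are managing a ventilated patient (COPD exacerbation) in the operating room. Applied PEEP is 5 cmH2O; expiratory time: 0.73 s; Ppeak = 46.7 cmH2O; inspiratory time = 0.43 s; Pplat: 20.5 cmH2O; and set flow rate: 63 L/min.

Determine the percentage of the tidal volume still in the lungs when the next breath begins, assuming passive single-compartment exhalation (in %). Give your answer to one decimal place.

36.6

Flow: 63 L/min ÷ 60 = 1.05 L/s.
Vt = flow × Ti = 1.05 L/s × 0.43 s × 1000 mL/L = 451.5 mL.
R = (PIP − Pplat)/V̇ = (46.7 − 20.5) / 1.05 = 26.2/1.05 = 24.952 cmH2O·s/L.
C = Vt/(Pplat − PEEP) = 451.5 / (20.5 − 5) = 451.5/15.5 = 29.129 mL/cmH2O.
τ = R × C = 24.952 × 0.02913 L/cmH2O = 0.7269 s.
Fraction remaining at end-expiration = e^(−Te/τ) = e^(−0.73/0.7269) = 0.3663 → 36.63%.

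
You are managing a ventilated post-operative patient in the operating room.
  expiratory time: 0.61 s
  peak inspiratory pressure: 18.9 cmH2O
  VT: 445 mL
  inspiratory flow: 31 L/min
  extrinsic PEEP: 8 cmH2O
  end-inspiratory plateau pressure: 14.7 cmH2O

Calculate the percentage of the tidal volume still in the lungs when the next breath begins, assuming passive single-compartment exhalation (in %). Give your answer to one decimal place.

32.3

Flow: 31 L/min ÷ 60 = 0.5167 L/s.
R = (PIP − Pplat)/V̇ = (18.9 − 14.7) / 0.5167 = 4.2/0.5167 = 8.129 cmH2O·s/L.
C = Vt/(Pplat − PEEP) = 445.0 / (14.7 − 8) = 445.0/6.7 = 66.418 mL/cmH2O.
τ = R × C = 8.129 × 0.06642 L/cmH2O = 0.5399 s.
Fraction remaining at end-expiration = e^(−Te/τ) = e^(−0.61/0.5399) = 0.3231 → 32.31%.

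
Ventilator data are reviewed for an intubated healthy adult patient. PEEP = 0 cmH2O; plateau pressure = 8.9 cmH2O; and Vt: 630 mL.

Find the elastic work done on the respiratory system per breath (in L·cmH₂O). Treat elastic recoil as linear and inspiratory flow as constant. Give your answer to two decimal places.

2.80

Elastic work ≈ ½ × (Pplat − PEEP) × Vt = 0.5 × (8.9 − 0) × 0.630 L = 0.5 × 8.9 × 0.630 = 2.804 L·cmH2O.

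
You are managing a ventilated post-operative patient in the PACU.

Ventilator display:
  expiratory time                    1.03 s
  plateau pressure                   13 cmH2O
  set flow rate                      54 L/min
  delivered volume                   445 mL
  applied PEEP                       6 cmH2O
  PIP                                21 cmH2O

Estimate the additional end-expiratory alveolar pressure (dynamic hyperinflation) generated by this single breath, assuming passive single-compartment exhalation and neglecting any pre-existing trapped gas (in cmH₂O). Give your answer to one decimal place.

1.1

Flow: 54 L/min ÷ 60 = 0.9 L/s.
R = (PIP − Pplat)/V̇ = (21 − 13) / 0.9 = 8.0/0.9 = 8.889 cmH2O·s/L.
C = Vt/(Pplat − PEEP) = 445.0 / (13 − 6) = 445.0/7.0 = 63.571 mL/cmH2O.
τ = R × C = 8.889 × 0.06357 L/cmH2O = 0.5651 s.
Fraction remaining = e^(−Te/τ) = e^(−1.03/0.5651) = 0.1616; trapped volume = 445.0 × 0.1616 = 71.912 mL.
Additional alveolar pressure from trapping ≈ V_trapped / C = 71.912 / 63.571 = 1.131 cmH2O.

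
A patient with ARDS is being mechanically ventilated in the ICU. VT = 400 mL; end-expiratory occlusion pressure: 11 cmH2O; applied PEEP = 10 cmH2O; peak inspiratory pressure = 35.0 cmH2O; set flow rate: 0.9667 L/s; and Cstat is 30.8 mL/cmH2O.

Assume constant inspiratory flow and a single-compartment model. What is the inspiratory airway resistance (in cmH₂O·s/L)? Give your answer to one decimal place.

Total PEEP = 11 cmH2O (set 10 + intrinsic 1); this is the baseline alveolar pressure.
Equation of motion (constant flow): PIP = Vt/C + R·V̇ + PEEP.
R·V̇ = PIP − Vt/C − PEEP = 35.0 − 400/30.8 − 11 = 35.0 − 12.987 − 11 = 11.013 cmH2O.
R = 11.013 / 0.9667 = 11.392 cmH2O·s/L.

11.4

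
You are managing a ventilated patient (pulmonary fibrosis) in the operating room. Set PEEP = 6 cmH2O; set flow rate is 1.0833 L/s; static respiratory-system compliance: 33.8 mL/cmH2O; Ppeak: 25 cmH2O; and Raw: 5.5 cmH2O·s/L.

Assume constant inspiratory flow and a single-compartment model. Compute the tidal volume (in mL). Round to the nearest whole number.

Equation of motion (constant flow): PIP = Vt/C + R·V̇ + PEEP.
Vt/C = PIP − R·V̇ − PEEP = 25 − 5.958 − 6 = 13.042 cmH2O.
Vt = C × 13.042 = 33.8 × 13.042 = 440.82 mL.

441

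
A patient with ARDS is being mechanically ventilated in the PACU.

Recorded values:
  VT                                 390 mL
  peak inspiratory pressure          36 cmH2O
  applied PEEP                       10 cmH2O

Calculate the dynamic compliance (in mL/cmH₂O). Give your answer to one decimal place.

15.0

Dynamic compliance = Vt / (PIP − PEEP) = 390 / (36 − 10) = 390 / 26.0 = 15.0 mL/cmH2O.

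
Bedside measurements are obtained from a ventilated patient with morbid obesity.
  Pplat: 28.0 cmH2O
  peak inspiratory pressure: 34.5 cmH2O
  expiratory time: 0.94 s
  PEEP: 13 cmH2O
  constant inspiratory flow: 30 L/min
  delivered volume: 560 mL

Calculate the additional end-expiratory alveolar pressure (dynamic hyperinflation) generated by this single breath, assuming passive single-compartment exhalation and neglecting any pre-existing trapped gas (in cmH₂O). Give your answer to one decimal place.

2.2

Flow: 30 L/min ÷ 60 = 0.5 L/s.
R = (PIP − Pplat)/V̇ = (34.5 − 28.0) / 0.5 = 6.5/0.5 = 13.0 cmH2O·s/L.
C = Vt/(Pplat − PEEP) = 560.0 / (28.0 − 13) = 560.0/15.0 = 37.333 mL/cmH2O.
τ = R × C = 13.0 × 0.03733 L/cmH2O = 0.4853 s.
Fraction remaining = e^(−Te/τ) = e^(−0.94/0.4853) = 0.1441; trapped volume = 560.0 × 0.1441 = 80.696 mL.
Additional alveolar pressure from trapping ≈ V_trapped / C = 80.696 / 37.333 = 2.162 cmH2O.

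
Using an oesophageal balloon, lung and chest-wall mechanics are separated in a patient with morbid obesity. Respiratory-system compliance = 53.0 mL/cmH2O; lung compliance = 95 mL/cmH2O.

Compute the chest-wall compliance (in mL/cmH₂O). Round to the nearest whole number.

120

1/Ccw = 1/Crs − 1/CL.
1/Ccw = 1/53.0 − 1/95 = 0.008342.
Ccw = 119.88 mL/cmH2O.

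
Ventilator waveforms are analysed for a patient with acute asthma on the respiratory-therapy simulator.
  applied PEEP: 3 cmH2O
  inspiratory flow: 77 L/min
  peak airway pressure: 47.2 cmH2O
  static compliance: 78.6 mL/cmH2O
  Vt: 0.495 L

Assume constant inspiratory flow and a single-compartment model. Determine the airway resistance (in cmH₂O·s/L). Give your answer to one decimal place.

29.5

Flow: 77 L/min ÷ 60 = 1.2833 L/s.
Equation of motion (constant flow): PIP = Vt/C + R·V̇ + PEEP.
R·V̇ = PIP − Vt/C − PEEP = 47.2 − 495/78.6 − 3 = 47.2 − 6.298 − 3 = 37.902 cmH2O.
R = 37.902 / 1.2833 = 29.535 cmH2O·s/L.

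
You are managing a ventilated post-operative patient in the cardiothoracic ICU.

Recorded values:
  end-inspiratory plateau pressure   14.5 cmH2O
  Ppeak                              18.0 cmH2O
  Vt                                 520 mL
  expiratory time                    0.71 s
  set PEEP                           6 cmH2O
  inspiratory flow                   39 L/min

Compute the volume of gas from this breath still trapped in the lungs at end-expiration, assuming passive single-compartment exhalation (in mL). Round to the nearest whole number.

Flow: 39 L/min ÷ 60 = 0.65 L/s.
R = (PIP − Pplat)/V̇ = (18.0 − 14.5) / 0.65 = 3.5/0.65 = 5.385 cmH2O·s/L.
C = Vt/(Pplat − PEEP) = 520.0 / (14.5 − 6) = 520.0/8.5 = 61.176 mL/cmH2O.
τ = R × C = 5.385 × 0.06118 L/cmH2O = 0.3295 s.
Fraction remaining = e^(−Te/τ) = e^(−0.71/0.3295) = 0.1159.
Trapped volume = 520.0 × 0.1159 = 60.268 mL.

60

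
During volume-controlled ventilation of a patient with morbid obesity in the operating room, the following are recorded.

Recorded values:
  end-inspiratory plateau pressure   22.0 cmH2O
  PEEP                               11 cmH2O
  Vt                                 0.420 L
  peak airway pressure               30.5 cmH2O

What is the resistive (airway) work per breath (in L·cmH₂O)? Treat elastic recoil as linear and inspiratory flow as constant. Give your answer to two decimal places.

With constant inspiratory flow the resistive pressure is constant at PIP − Pplat = 30.5 − 22.0 = 8.5 cmH2O, so resistive work = 8.5 × 0.420 = 3.57 L·cmH2O.

3.57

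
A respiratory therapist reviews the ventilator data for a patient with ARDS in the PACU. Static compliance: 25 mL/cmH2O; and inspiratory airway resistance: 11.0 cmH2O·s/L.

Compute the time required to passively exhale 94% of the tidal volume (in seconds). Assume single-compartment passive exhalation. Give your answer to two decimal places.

τ = R × C = 11.0 × 25 mL/cmH2O = 11.0 × 0.025 L/cmH2O = 0.275 s.
Exhaled fraction f = 1 − e^(−t/τ) → t = −τ·ln(1 − f) = −0.275·ln(0.06) = 0.7737 s.

0.77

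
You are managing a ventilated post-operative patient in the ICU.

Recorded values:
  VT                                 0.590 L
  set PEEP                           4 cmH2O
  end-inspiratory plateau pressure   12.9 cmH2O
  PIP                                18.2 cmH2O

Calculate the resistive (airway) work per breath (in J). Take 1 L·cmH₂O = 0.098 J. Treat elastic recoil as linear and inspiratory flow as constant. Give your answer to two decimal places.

0.31

With constant inspiratory flow the resistive pressure is constant at PIP − Pplat = 18.2 − 12.9 = 5.3 cmH2O, so resistive work = 5.3 × 0.590 = 3.127 L·cmH2O.
× 0.098 J/(L·cmH2O) → 0.3064 J.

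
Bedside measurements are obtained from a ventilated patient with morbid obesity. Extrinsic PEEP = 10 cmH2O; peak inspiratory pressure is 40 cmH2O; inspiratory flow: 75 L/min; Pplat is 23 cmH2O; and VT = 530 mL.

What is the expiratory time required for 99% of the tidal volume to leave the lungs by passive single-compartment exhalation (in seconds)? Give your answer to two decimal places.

2.55

Flow: 75 L/min ÷ 60 = 1.25 L/s.
R = (PIP − Pplat)/V̇ = (40 − 23) / 1.25 = 17.0/1.25 = 13.6 cmH2O·s/L.
C = Vt/(Pplat − PEEP) = 530.0 / (23 − 10) = 530.0/13.0 = 40.769 mL/cmH2O.
τ = R × C = 13.6 × 0.04077 L/cmH2O = 0.5545 s.
t = −τ·ln(1 − 0.99) = −0.5545·ln(0.01) = 2.554 s.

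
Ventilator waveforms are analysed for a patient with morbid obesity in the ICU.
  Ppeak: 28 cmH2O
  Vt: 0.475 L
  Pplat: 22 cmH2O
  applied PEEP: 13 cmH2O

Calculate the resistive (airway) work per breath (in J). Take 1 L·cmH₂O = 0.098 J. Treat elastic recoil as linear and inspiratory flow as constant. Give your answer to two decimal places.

0.28

With constant inspiratory flow the resistive pressure is constant at PIP − Pplat = 28 − 22 = 6.0 cmH2O, so resistive work = 6.0 × 0.475 = 2.85 L·cmH2O.
× 0.098 J/(L·cmH2O) → 0.2793 J.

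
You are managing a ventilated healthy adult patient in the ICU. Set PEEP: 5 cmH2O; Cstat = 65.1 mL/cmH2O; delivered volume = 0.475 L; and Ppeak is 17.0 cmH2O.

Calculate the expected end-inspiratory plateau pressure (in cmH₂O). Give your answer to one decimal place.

12.3

Pplat = PEEP + Vt / Cstat = 5 + 475 / 65.1 = 5 + 7.296 = 12.296 cmH2O.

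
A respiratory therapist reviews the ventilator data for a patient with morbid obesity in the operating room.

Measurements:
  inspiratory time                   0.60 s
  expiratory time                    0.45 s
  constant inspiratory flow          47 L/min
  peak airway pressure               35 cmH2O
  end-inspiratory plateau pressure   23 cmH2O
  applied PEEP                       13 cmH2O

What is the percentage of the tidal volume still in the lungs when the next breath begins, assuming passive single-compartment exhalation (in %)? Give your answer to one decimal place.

Flow: 47 L/min ÷ 60 = 0.7833 L/s.
Vt = flow × Ti = 0.7833 L/s × 0.60 s × 1000 mL/L = 469.98 mL.
R = (PIP − Pplat)/V̇ = (35 − 23) / 0.7833 = 12.0/0.7833 = 15.32 cmH2O·s/L.
C = Vt/(Pplat − PEEP) = 469.98 / (23 − 13) = 469.98/10.0 = 46.998 mL/cmH2O.
τ = R × C = 15.32 × 0.047 L/cmH2O = 0.72 s.
Fraction remaining at end-expiration = e^(−Te/τ) = e^(−0.45/0.72) = 0.5353 → 53.53%.

53.5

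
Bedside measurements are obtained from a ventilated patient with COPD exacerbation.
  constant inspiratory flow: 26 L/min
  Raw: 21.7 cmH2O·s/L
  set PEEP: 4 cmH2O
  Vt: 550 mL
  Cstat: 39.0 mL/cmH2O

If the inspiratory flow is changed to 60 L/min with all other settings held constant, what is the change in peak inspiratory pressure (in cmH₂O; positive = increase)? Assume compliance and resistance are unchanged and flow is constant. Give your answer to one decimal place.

12.3

Flow: 26 L/min ÷ 60 = 0.4333 L/s.
New flow: 60 L/min ÷ 60 = 1 L/s.
PIP = Vt/C + R·V̇ + PEEP (constant-flow equation of motion).
Only the resistive term changes: ΔPIP = R × ΔV̇ = 21.7 × (1 − 0.4333) = 21.7 × 0.5667 = 12.297 cmH2O.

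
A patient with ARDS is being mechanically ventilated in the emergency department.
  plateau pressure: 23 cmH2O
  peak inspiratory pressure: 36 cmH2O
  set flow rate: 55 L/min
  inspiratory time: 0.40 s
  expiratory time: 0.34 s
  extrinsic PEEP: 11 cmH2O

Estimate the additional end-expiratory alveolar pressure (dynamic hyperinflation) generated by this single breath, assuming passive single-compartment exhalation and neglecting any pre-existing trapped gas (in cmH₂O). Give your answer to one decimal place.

5.5

Flow: 55 L/min ÷ 60 = 0.9167 L/s.
Vt = flow × Ti = 0.9167 L/s × 0.40 s × 1000 mL/L = 366.68 mL.
R = (PIP − Pplat)/V̇ = (36 − 23) / 0.9167 = 13.0/0.9167 = 14.181 cmH2O·s/L.
C = Vt/(Pplat − PEEP) = 366.68 / (23 − 11) = 366.68/12.0 = 30.557 mL/cmH2O.
τ = R × C = 14.181 × 0.03056 L/cmH2O = 0.4334 s.
Fraction remaining = e^(−Te/τ) = e^(−0.34/0.4334) = 0.4564; trapped volume = 366.68 × 0.4564 = 167.35 mL.
Additional alveolar pressure from trapping ≈ V_trapped / C = 167.35 / 30.557 = 5.477 cmH2O.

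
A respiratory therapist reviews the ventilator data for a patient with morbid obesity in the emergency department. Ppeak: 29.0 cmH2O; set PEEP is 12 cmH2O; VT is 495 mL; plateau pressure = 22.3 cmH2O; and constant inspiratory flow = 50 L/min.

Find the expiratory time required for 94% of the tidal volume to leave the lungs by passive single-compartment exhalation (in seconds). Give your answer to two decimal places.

1.09

Flow: 50 L/min ÷ 60 = 0.8333 L/s.
R = (PIP − Pplat)/V̇ = (29.0 − 22.3) / 0.8333 = 6.7/0.8333 = 8.04 cmH2O·s/L.
C = Vt/(Pplat − PEEP) = 495.0 / (22.3 − 12) = 495.0/10.3 = 48.058 mL/cmH2O.
τ = R × C = 8.04 × 0.04806 L/cmH2O = 0.3864 s.
t = −τ·ln(1 − 0.94) = −0.3864·ln(0.06) = 1.087 s.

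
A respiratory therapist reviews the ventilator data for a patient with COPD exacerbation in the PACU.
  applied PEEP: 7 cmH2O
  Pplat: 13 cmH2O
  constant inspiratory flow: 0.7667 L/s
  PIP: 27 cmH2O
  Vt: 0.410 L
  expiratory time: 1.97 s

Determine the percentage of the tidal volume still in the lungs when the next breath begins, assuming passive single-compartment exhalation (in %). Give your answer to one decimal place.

20.6

R = (PIP − Pplat)/V̇ = (27 − 13) / 0.7667 = 14.0/0.7667 = 18.26 cmH2O·s/L.
C = Vt/(Pplat − PEEP) = 410.0 / (13 − 7) = 410.0/6.0 = 68.333 mL/cmH2O.
τ = R × C = 18.26 × 0.06833 L/cmH2O = 1.248 s.
Fraction remaining at end-expiration = e^(−Te/τ) = e^(−1.97/1.248) = 0.2063 → 20.63%.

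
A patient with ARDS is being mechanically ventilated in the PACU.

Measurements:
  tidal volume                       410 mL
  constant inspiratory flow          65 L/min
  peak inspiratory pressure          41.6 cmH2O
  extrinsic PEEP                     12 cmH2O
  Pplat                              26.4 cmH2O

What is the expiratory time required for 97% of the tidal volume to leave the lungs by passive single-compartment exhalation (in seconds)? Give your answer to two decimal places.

Flow: 65 L/min ÷ 60 = 1.0833 L/s.
R = (PIP − Pplat)/V̇ = (41.6 − 26.4) / 1.0833 = 15.2/1.0833 = 14.031 cmH2O·s/L.
C = Vt/(Pplat − PEEP) = 410.0 / (26.4 − 12) = 410.0/14.4 = 28.472 mL/cmH2O.
τ = R × C = 14.031 × 0.02847 L/cmH2O = 0.3995 s.
t = −τ·ln(1 − 0.97) = −0.3995·ln(0.03) = 1.401 s.

1.40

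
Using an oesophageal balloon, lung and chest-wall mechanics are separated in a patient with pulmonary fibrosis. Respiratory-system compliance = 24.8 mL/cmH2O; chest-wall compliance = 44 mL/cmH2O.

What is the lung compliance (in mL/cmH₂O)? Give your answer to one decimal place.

1/CL = 1/Crs − 1/Ccw.
1/CL = 1/24.8 − 1/44 = 0.0176.
CL = 56.818 mL/cmH2O.

56.8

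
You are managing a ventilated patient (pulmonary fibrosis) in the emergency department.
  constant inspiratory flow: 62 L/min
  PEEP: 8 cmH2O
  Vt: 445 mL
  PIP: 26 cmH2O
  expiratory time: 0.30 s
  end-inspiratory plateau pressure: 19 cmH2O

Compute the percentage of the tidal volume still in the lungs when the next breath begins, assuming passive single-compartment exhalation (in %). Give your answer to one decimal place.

33.5

Flow: 62 L/min ÷ 60 = 1.0333 L/s.
R = (PIP − Pplat)/V̇ = (26 − 19) / 1.0333 = 7.0/1.0333 = 6.774 cmH2O·s/L.
C = Vt/(Pplat − PEEP) = 445.0 / (19 − 8) = 445.0/11.0 = 40.455 mL/cmH2O.
τ = R × C = 6.774 × 0.04046 L/cmH2O = 0.2741 s.
Fraction remaining at end-expiration = e^(−Te/τ) = e^(−0.30/0.2741) = 0.3347 → 33.47%.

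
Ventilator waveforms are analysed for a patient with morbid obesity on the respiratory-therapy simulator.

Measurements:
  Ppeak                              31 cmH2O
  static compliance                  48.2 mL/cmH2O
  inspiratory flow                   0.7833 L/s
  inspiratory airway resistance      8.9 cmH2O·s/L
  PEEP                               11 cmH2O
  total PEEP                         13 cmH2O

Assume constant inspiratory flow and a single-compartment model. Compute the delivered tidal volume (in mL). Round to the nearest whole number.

532

Total PEEP = 13 cmH2O (set 11 + intrinsic 2); this is the baseline alveolar pressure.
Equation of motion (constant flow): PIP = Vt/C + R·V̇ + PEEP.
Vt/C = PIP − R·V̇ − PEEP = 31 − 6.971 − 13 = 11.029 cmH2O.
Vt = C × 11.029 = 48.2 × 11.029 = 531.6 mL.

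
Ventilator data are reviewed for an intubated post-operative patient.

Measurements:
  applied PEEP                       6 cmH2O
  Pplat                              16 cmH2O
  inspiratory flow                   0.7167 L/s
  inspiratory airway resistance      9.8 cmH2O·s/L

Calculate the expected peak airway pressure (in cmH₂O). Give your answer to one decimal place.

PIP = Pplat + Raw × flow = 16 + 9.8 × 0.7167 = 16 + 7.024 = 23.024 cmH2O.

23.0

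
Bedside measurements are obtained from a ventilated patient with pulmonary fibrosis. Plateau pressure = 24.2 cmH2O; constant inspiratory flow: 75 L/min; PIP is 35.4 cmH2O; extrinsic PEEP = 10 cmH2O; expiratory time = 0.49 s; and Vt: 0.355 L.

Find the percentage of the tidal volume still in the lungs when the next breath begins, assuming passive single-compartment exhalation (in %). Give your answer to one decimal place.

11.2

Flow: 75 L/min ÷ 60 = 1.25 L/s.
R = (PIP − Pplat)/V̇ = (35.4 − 24.2) / 1.25 = 11.2/1.25 = 8.96 cmH2O·s/L.
C = Vt/(Pplat − PEEP) = 355.0 / (24.2 − 10) = 355.0/14.2 = 25.0 mL/cmH2O.
τ = R × C = 8.96 × 0.025 L/cmH2O = 0.224 s.
Fraction remaining at end-expiration = e^(−Te/τ) = e^(−0.49/0.224) = 0.1122 → 11.22%.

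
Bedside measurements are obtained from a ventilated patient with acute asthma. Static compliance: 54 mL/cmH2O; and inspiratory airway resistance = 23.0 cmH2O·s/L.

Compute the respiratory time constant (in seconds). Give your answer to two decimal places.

1.24

τ = R × C = 23.0 × 54 mL/cmH2O = 23.0 × 0.054 L/cmH2O = 1.242 s.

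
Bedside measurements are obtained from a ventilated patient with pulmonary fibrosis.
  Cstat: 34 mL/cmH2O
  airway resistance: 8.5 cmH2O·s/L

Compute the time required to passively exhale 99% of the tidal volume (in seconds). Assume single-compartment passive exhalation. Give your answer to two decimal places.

τ = R × C = 8.5 × 34 mL/cmH2O = 8.5 × 0.034 L/cmH2O = 0.289 s.
Exhaled fraction f = 1 − e^(−t/τ) → t = −τ·ln(1 − f) = −0.289·ln(0.01) = 1.331 s.

1.33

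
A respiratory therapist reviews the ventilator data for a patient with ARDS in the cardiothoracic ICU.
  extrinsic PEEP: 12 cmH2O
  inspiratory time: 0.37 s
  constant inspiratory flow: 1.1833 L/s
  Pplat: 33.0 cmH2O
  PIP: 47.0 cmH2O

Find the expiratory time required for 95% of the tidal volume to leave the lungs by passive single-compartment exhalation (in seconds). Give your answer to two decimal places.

Vt = flow × Ti = 1.1833 L/s × 0.37 s × 1000 mL/L = 437.82 mL.
R = (PIP − Pplat)/V̇ = (47.0 − 33.0) / 1.1833 = 14.0/1.1833 = 11.831 cmH2O·s/L.
C = Vt/(Pplat − PEEP) = 437.82 / (33.0 − 12) = 437.82/21.0 = 20.849 mL/cmH2O.
τ = R × C = 11.831 × 0.02085 L/cmH2O = 0.2467 s.
t = −τ·ln(1 − 0.95) = −0.2467·ln(0.05) = 0.739 s.

0.74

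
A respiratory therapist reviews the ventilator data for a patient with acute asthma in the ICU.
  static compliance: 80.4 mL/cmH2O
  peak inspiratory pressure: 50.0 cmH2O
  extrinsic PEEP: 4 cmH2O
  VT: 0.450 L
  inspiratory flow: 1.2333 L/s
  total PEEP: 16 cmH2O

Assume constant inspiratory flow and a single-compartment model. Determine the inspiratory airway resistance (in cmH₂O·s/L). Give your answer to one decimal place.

Total PEEP = 16 cmH2O (set 4 + intrinsic 12); this is the baseline alveolar pressure.
Equation of motion (constant flow): PIP = Vt/C + R·V̇ + PEEP.
R·V̇ = PIP − Vt/C − PEEP = 50.0 − 450/80.4 − 16 = 50.0 − 5.597 − 16 = 28.403 cmH2O.
R = 28.403 / 1.2333 = 23.03 cmH2O·s/L.

23.0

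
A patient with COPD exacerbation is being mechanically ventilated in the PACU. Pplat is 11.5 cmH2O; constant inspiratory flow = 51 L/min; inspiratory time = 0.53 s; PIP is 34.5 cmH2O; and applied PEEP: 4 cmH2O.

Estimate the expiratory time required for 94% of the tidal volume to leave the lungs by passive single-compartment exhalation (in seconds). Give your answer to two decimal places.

Flow: 51 L/min ÷ 60 = 0.85 L/s.
Vt = flow × Ti = 0.85 L/s × 0.53 s × 1000 mL/L = 450.5 mL.
R = (PIP − Pplat)/V̇ = (34.5 − 11.5) / 0.85 = 23.0/0.85 = 27.059 cmH2O·s/L.
C = Vt/(Pplat − PEEP) = 450.5 / (11.5 − 4) = 450.5/7.5 = 60.067 mL/cmH2O.
τ = R × C = 27.059 × 0.06007 L/cmH2O = 1.625 s.
t = −τ·ln(1 − 0.94) = −1.625·ln(0.06) = 4.572 s.

4.57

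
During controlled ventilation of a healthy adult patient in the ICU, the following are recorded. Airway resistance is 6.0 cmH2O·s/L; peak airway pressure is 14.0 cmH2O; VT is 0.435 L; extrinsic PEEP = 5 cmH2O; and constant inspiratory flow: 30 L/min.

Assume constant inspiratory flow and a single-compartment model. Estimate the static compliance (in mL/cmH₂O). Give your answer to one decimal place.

72.5

Flow: 30 L/min ÷ 60 = 0.5 L/s.
Equation of motion (constant flow): PIP = Vt/C + R·V̇ + PEEP.
Vt/C = PIP − R·V̇ − PEEP = 14.0 − 6.0×0.5 − 5 = 14.0 − 3.0 − 5 = 6.0 cmH2O.
C = Vt / 6.0 = 435 / 6.0 = 72.5 mL/cmH2O.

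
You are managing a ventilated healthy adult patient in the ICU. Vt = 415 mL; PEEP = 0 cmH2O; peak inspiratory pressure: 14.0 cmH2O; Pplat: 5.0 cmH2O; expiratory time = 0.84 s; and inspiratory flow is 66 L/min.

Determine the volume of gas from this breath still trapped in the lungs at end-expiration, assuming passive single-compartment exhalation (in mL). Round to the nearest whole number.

Flow: 66 L/min ÷ 60 = 1.1 L/s.
R = (PIP − Pplat)/V̇ = (14.0 − 5.0) / 1.1 = 9.0/1.1 = 8.182 cmH2O·s/L.
C = Vt/(Pplat − PEEP) = 415.0 / (5.0 − 0) = 415.0/5.0 = 83.0 mL/cmH2O.
τ = R × C = 8.182 × 0.083 L/cmH2O = 0.6791 s.
Fraction remaining = e^(−Te/τ) = e^(−0.84/0.6791) = 0.2903.
Trapped volume = 415.0 × 0.2903 = 120.47 mL.

120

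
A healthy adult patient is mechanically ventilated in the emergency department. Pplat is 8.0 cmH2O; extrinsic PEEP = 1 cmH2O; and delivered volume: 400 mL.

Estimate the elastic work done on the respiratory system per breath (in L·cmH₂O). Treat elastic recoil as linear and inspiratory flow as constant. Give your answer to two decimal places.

Elastic work ≈ ½ × (Pplat − PEEP) × Vt = 0.5 × (8.0 − 1) × 0.400 L = 0.5 × 7.0 × 0.400 = 1.4 L·cmH2O.

1.40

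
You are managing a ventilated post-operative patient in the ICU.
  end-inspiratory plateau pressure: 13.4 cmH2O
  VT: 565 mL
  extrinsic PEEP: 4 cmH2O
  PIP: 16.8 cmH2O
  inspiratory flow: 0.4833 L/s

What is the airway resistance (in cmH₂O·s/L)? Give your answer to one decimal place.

Raw = (PIP − Pplat) / flow = (16.8 − 13.4) / 0.4833 = 3.4 / 0.4833 = 7.035 cmH2O·s/L.

7.0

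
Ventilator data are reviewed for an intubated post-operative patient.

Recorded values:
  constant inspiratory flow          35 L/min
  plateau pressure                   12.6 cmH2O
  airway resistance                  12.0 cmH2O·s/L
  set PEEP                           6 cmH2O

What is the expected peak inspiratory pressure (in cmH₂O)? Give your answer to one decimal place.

Flow: 35 L/min ÷ 60 = 0.5833 L/s.
PIP = Pplat + Raw × flow = 12.6 + 12.0 × 0.5833 = 12.6 + 7.0 = 19.6 cmH2O.

19.6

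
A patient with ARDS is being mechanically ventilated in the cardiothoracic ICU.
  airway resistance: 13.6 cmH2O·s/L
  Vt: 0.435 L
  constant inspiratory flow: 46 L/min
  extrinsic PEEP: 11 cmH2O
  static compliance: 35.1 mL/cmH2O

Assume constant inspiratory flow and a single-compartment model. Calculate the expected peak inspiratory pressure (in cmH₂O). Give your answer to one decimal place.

Flow: 46 L/min ÷ 60 = 0.7667 L/s.
Equation of motion (constant flow): PIP = Vt/C + R·V̇ + PEEP.
PIP = 435/35.1 + 13.6×0.7667 + 11 = 12.393 + 10.427 + 11 = 33.82 cmH2O.

33.8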